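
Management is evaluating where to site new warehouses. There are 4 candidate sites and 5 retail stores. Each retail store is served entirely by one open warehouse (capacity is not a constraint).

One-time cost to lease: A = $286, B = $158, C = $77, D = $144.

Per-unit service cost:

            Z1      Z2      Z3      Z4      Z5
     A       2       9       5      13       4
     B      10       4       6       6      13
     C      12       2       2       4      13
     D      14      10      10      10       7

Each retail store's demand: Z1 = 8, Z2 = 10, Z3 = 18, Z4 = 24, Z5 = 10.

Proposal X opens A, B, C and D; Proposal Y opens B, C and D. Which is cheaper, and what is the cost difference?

Proposal X: {A, B, C, D}: Z1→A 2·8=16, Z2→C 2·10=20, Z3→C 2·18=36, Z4→C 4·24=96, Z5→A 4·10=40. Service 208; fixed 665; total 873.
Proposal Y: {B, C, D}: Z1→B 10·8=80, Z2→C 2·10=20, Z3→C 2·18=36, Z4→C 4·24=96, Z5→D 7·10=70. Service 302; fixed 379; total 681.
Difference: |873 − 681| = 192.

Proposal Y is cheaper by 192.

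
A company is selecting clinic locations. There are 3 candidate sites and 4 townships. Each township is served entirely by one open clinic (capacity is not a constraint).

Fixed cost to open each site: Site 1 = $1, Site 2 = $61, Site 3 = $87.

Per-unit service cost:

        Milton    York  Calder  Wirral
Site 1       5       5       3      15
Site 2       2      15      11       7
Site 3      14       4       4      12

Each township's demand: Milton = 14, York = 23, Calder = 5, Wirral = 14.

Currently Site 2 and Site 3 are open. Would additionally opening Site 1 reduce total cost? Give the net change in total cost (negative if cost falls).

Yes — net change −4 (cost falls by 4).

Current service cost with {Site 2, Site 3}: 238.
Adding Site 1: each township re-picks its cheapest; new service cost 233, saving 5.
Extra fixed cost: 1. Net change = 1 − 5 = -4.
(Totals: 386 → 382.)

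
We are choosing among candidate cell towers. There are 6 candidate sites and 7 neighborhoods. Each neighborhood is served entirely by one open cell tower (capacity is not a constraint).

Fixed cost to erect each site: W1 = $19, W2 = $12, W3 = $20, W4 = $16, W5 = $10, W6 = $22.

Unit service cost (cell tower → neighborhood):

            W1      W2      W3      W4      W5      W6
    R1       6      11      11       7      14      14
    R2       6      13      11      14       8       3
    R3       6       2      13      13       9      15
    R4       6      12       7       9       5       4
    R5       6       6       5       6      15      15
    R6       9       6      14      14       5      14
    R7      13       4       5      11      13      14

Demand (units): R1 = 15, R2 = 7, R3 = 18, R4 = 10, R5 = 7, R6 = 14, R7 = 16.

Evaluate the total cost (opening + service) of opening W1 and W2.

Each neighborhood is assigned to its cheapest site among the open ones.
{W1, W2}: R1→W1 6·15=90, R2→W1 6·7=42, R3→W2 2·18=36, R4→W1 6·10=60, R5→W1 6·7=42, R6→W2 6·14=84, R7→W2 4·16=64. Service 418; fixed 31; total 449.

Total cost: 449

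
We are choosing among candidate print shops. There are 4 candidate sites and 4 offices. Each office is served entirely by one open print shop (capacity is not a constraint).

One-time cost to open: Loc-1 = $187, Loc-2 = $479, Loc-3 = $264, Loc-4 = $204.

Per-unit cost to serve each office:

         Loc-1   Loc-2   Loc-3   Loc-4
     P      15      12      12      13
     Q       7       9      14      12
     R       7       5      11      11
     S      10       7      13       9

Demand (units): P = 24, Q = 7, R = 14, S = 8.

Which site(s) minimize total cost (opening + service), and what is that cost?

Open Loc-1 only; minimum total cost 774.

For any fixed open set, each office goes to its cheapest open site; total = fixed + service.
{Loc-1}: P→Loc-1 15·24=360, Q→Loc-1 7·7=49, R→Loc-1 7·14=98, S→Loc-1 10·8=80. Service 587; fixed 187; total 774.
{Loc-4}: service 622 + fixed 204 = 826
{Loc-3}: service 644 + fixed 264 = 908
{Loc-1, Loc-2, Loc-3, Loc-4}: service 463 + fixed 1134 = 1597
(All 15 nonempty subsets were checked; Loc-1 only is lowest.)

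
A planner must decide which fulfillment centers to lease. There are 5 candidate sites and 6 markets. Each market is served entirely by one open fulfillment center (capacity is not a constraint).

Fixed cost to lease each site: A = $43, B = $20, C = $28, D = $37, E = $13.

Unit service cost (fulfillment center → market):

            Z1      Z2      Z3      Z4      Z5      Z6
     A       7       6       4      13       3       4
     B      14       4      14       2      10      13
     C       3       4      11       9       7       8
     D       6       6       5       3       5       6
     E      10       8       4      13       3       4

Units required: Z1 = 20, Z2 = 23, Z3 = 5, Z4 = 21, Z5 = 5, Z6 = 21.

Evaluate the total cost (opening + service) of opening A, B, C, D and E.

Each market is assigned to its cheapest site among the open ones.
{A, B, C, D, E}: Z1→C 3·20=60, Z2→B 4·23=92, Z3→A 4·5=20, Z4→B 2·21=42, Z5→A 3·5=15, Z6→A 4·21=84. Service 313; fixed 141; total 454.

Total cost: 454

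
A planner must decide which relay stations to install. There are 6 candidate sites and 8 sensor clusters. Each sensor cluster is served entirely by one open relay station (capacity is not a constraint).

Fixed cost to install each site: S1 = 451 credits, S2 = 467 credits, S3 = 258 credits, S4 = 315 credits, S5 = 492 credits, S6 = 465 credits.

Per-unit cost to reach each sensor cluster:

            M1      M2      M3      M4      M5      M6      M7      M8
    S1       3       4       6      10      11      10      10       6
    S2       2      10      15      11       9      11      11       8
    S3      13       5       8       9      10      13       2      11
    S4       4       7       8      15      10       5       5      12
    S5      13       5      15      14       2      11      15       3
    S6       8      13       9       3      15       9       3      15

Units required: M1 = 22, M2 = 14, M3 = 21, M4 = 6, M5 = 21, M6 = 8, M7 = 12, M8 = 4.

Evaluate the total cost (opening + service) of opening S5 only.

Total cost: 1569

Each sensor cluster is assigned to its cheapest site among the open ones.
{S5}: M1→S5 13·22=286, M2→S5 5·14=70, M3→S5 15·21=315, M4→S5 14·6=84, M5→S5 2·21=42, M6→S5 11·8=88, M7→S5 15·12=180, M8→S5 3·4=12. Service 1077; fixed 492; total 1569.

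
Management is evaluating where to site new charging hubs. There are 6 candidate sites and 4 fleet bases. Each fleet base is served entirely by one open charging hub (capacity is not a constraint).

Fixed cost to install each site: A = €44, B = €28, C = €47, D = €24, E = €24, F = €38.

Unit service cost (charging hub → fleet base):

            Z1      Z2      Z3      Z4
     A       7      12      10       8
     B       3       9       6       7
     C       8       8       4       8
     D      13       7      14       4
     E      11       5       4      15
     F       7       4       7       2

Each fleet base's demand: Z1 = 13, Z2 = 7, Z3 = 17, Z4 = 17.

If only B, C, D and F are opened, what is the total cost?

Total cost: 306

Each fleet base is assigned to its cheapest site among the open ones.
{B, C, D, F}: Z1→B 3·13=39, Z2→F 4·7=28, Z3→C 4·17=68, Z4→F 2·17=34. Service 169; fixed 137; total 306.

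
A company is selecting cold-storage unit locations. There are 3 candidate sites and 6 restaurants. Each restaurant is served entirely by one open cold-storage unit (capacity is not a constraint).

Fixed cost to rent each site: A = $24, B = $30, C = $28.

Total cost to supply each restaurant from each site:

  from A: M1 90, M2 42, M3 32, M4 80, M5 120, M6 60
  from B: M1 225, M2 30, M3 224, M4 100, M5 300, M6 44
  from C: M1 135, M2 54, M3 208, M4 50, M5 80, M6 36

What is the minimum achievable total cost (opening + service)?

For any fixed open set, each restaurant goes to its cheapest open site; total = fixed + service.
{A, C}: M1→A 90, M2→A 42, M3→A 32, M4→C 50, M5→C 80, M6→C 36. Service 330; fixed 52; total 382.
{A, B, C}: service 318 + fixed 82 = 400
{A}: M1→A 90, M2→A 42, M3→A 32, M4→A 80, M5→A 120, M6→A 60. Service 424; fixed 24; total 448.
No other subset beats 382.

Minimum total cost: 382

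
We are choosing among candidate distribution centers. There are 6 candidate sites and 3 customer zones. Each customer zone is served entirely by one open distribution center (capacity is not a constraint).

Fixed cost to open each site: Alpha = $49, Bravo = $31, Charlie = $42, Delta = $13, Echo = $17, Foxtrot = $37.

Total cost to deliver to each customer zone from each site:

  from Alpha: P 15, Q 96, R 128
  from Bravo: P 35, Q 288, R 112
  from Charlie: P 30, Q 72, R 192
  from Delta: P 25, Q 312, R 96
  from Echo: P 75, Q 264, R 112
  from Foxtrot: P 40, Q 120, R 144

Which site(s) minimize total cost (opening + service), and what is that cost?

For any fixed open set, each customer zone goes to its cheapest open site; total = fixed + service.
{Charlie, Delta}: P→Delta 25, Q→Charlie 72, R→Delta 96. Service 193; fixed 55; total 248.
{Charlie, Delta, Echo}: service 193 + fixed 72 = 265
{Alpha, Delta}: P→Alpha 15, Q→Alpha 96, R→Delta 96. Service 207; fixed 62; total 269.
{Alpha, Bravo, Charlie, Delta, Echo, Foxtrot}: service 183 + fixed 189 = 372
No other subset beats 248.

Open Charlie and Delta; minimum total cost 248.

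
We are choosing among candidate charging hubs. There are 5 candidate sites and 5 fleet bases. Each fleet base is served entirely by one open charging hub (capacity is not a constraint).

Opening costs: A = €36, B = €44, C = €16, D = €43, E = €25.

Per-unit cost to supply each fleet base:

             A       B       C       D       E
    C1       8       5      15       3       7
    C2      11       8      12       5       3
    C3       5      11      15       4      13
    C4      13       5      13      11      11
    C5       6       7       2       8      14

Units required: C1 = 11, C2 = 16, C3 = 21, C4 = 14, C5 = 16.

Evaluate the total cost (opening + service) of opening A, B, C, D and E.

Each fleet base is assigned to its cheapest site among the open ones.
{A, B, C, D, E}: C1→D 3·11=33, C2→E 3·16=48, C3→D 4·21=84, C4→B 5·14=70, C5→C 2·16=32. Service 267; fixed 164; total 431.

Total cost: 431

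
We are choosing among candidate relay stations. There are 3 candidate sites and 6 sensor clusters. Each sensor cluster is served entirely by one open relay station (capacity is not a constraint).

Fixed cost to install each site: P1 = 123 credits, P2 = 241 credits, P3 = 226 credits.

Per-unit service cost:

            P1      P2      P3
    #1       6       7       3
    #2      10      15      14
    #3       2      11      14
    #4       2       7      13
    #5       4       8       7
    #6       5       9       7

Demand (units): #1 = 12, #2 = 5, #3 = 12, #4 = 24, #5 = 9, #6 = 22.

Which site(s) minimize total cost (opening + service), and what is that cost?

For any fixed open set, each sensor cluster goes to its cheapest open site; total = fixed + service.
{P1}: #1→P1 6·12=72, #2→P1 10·5=50, #3→P1 2·12=24, #4→P1 2·24=48, #5→P1 4·9=36, #6→P1 5·22=110. Service 340; fixed 123; total 463.
{P1, P3}: #1→P3 3·12=36, #2→P1 10·5=50, #3→P1 2·12=24, #4→P1 2·24=48, #5→P1 4·9=36, #6→P1 5·22=110. Service 304; fixed 349; total 653.
{P1, P2}: service 340 + fixed 364 = 704
{P1, P2, P3}: #1→P3 3·12=36, #2→P1 10·5=50, #3→P1 2·12=24, #4→P1 2·24=48, #5→P1 4·9=36, #6→P1 5·22=110. Service 304; fixed 590; total 894.
No other subset beats 463.

Open P1 only; minimum total cost 463.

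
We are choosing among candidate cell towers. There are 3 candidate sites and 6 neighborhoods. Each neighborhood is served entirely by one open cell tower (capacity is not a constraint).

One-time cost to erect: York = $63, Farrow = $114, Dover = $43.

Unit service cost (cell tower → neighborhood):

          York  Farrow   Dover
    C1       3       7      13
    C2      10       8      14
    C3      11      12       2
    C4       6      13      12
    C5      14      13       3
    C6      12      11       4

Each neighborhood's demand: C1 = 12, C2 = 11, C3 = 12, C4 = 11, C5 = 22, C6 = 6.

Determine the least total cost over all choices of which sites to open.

Minimum total cost: 432

For any fixed open set, each neighborhood goes to its cheapest open site; total = fixed + service.
{York, Dover}: C1→York 3·12=36, C2→York 10·11=110, C3→Dover 2·12=24, C4→York 6·11=66, C5→Dover 3·22=66, C6→Dover 4·6=24. Service 326; fixed 106; total 432.
{York, Farrow, Dover}: service 304 + fixed 220 = 524
{Farrow, Dover}: service 418 + fixed 157 = 575
{Dover}: service 556 + fixed 43 = 599
(All 7 nonempty subsets were checked; York and Dover is lowest.)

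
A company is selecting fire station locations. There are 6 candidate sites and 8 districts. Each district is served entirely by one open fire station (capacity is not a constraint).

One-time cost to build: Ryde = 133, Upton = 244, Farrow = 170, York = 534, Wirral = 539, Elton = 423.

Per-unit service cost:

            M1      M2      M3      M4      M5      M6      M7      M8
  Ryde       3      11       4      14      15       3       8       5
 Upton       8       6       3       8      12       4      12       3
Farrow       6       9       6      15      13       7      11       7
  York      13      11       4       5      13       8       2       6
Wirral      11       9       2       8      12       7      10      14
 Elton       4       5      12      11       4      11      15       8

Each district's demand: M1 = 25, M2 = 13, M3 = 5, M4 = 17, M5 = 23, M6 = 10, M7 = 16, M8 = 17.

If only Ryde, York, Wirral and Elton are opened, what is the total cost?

Each district is assigned to its cheapest site among the open ones.
{Ryde, York, Wirral, Elton}: M1→Ryde 3·25=75, M2→Elton 5·13=65, M3→Wirral 2·5=10, M4→York 5·17=85, M5→Elton 4·23=92, M6→Ryde 3·10=30, M7→York 2·16=32, M8→Ryde 5·17=85. Service 474; fixed 1629; total 2103.

Total cost: 2103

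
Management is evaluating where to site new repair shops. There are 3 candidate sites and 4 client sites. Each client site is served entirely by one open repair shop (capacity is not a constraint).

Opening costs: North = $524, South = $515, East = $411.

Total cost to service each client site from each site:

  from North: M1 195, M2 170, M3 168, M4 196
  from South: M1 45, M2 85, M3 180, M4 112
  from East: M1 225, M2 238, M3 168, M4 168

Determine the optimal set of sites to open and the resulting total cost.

Open South only; minimum total cost 937.

For any fixed open set, each client site goes to its cheapest open site; total = fixed + service.
{South}: M1→South 45, M2→South 85, M3→South 180, M4→South 112. Service 422; fixed 515; total 937.
{East}: service 799 + fixed 411 = 1210
{North}: M1→North 195, M2→North 170, M3→North 168, M4→North 196. Service 729; fixed 524; total 1253.
{North, South, East}: M1→South 45, M2→South 85, M3→North 168, M4→South 112. Service 410; fixed 1450; total 1860.
No other subset beats 937.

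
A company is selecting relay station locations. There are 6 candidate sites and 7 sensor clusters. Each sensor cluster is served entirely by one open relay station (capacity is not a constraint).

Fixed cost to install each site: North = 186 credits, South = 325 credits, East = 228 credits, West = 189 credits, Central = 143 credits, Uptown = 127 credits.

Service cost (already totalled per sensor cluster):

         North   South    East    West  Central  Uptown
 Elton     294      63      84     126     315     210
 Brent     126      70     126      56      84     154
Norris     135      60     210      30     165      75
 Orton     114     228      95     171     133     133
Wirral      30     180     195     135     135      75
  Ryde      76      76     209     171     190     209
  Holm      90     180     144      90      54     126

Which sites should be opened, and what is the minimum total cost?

Open North and West; minimum total cost 897.

For any fixed open set, each sensor cluster goes to its cheapest open site; total = fixed + service.
{North, West}: Elton→West 126, Brent→West 56, Norris→West 30, Orton→North 114, Wirral→North 30, Ryde→North 76, Holm→North 90. Service 522; fixed 375; total 897.
{West}: Elton→West 126, Brent→West 56, Norris→West 30, Orton→West 171, Wirral→West 135, Ryde→West 171, Holm→West 90. Service 779; fixed 189; total 968.
{West, Uptown}: Elton→West 126, Brent→West 56, Norris→West 30, Orton→Uptown 133, Wirral→Uptown 75, Ryde→West 171, Holm→West 90. Service 681; fixed 316; total 997.
{North, South, East, West, Central, Uptown}: Elton→South 63, Brent→West 56, Norris→West 30, Orton→East 95, Wirral→North 30, Ryde→North 76, Holm→Central 54. Service 404; fixed 1198; total 1602.
No other subset beats 897.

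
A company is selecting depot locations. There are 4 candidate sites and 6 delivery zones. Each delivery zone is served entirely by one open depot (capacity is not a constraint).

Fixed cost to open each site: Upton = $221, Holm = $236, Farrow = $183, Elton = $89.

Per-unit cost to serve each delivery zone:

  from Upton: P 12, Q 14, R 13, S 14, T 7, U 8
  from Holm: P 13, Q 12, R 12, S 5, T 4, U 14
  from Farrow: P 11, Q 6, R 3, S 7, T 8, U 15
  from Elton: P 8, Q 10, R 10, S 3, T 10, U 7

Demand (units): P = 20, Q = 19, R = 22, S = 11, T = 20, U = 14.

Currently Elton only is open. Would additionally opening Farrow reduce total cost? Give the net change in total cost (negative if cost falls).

Yes — net change −87 (cost falls by 87).

Current service cost with {Elton}: 901.
Adding Farrow: each delivery zone re-picks its cheapest; new service cost 631, saving 270.
Extra fixed cost: 183. Net change = 183 − 270 = -87.
(Totals: 990 → 903.)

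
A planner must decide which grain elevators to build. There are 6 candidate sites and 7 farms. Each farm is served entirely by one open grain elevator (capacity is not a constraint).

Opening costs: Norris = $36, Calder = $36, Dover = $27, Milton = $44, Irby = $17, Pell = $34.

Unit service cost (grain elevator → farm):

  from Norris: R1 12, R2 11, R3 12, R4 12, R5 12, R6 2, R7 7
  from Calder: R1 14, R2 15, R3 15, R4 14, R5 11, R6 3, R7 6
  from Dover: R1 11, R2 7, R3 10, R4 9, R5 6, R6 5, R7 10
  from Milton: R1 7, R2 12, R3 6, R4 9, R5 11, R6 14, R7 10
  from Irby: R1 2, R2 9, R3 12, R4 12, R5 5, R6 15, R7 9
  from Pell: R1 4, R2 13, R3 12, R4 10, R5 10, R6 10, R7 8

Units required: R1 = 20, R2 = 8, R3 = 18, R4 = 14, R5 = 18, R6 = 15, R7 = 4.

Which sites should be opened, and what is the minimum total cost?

For any fixed open set, each farm goes to its cheapest open site; total = fixed + service.
{Norris, Milton, Irby}: R1→Irby 2·20=40, R2→Irby 9·8=72, R3→Milton 6·18=108, R4→Milton 9·14=126, R5→Irby 5·18=90, R6→Norris 2·15=30, R7→Norris 7·4=28. Service 494; fixed 97; total 591.
{Norris, Dover, Milton, Irby}: R1→Irby 2·20=40, R2→Dover 7·8=56, R3→Milton 6·18=108, R4→Dover 9·14=126, R5→Irby 5·18=90, R6→Norris 2·15=30, R7→Norris 7·4=28. Service 478; fixed 124; total 602.
{Calder, Milton, Irby}: R1→Irby 2·20=40, R2→Irby 9·8=72, R3→Milton 6·18=108, R4→Milton 9·14=126, R5→Irby 5·18=90, R6→Calder 3·15=45, R7→Calder 6·4=24. Service 505; fixed 97; total 602.
{Norris, Calder, Dover, Milton, Irby, Pell}: R1→Irby 2·20=40, R2→Dover 7·8=56, R3→Milton 6·18=108, R4→Dover 9·14=126, R5→Irby 5·18=90, R6→Norris 2·15=30, R7→Calder 6·4=24. Service 474; fixed 194; total 668.
No other subset beats 591.

Open Norris, Milton and Irby; minimum total cost 591.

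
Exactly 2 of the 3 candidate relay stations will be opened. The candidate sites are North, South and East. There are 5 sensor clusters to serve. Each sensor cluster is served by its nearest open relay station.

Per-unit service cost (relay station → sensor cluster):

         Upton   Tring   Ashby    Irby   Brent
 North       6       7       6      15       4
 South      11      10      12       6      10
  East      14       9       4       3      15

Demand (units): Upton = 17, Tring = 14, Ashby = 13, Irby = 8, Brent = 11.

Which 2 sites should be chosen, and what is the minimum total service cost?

With exactly 2 open, each sensor cluster uses its cheapest among the chosen.
{North, East}: Upton→North 6·17=102, Tring→North 7·14=98, Ashby→East 4·13=52, Irby→East 3·8=24, Brent→North 4·11=44. Service cost 320.
{North, South}: service cost 370
{South, East}: service cost 499
Among all 3 size-2 choices, {North, East} is lowest.

Choose North and East; total service cost 320.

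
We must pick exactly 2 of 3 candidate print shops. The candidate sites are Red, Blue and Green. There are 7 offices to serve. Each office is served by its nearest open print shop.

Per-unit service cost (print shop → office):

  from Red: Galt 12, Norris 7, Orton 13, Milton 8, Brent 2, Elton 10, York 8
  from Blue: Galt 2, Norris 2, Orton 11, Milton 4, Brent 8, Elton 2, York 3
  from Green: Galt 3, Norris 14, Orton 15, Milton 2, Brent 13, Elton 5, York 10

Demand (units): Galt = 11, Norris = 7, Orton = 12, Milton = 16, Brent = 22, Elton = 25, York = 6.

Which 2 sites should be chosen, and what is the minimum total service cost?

With exactly 2 open, each office uses its cheapest among the chosen.
{Red, Blue}: Galt→Blue 2·11=22, Norris→Blue 2·7=14, Orton→Blue 11·12=132, Milton→Blue 4·16=64, Brent→Red 2·22=44, Elton→Blue 2·25=50, York→Blue 3·6=18. Service cost 344.
{Blue, Green}: service cost 444
{Red, Green}: service cost 487
Among all 3 size-2 choices, {Red, Blue} is lowest.

Choose Red and Blue; total service cost 344.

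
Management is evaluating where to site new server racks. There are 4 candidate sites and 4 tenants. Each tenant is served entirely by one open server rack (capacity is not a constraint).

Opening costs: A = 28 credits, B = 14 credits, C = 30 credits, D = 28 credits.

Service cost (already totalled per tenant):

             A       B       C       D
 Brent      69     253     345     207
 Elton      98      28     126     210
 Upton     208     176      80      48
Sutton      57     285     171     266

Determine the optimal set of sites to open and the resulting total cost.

For any fixed open set, each tenant goes to its cheapest open site; total = fixed + service.
{A, B, D}: Brent→A 69, Elton→B 28, Upton→D 48, Sutton→A 57. Service 202; fixed 70; total 272.
{A, B, C, D}: service 202 + fixed 100 = 302
{A, B, C}: service 234 + fixed 72 = 306
{B}: service 742 + fixed 14 = 756
(All 15 nonempty subsets were checked; A, B and D is lowest.)

Open A, B and D; minimum total cost 272.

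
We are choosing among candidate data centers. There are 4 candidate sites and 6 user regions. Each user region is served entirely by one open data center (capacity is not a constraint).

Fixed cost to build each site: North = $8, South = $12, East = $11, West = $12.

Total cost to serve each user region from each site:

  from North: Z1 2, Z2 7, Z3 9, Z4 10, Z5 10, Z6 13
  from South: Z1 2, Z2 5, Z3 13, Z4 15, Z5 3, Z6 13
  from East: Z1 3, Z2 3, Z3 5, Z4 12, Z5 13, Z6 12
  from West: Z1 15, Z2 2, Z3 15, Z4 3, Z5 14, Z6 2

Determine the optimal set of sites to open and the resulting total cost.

For any fixed open set, each user region goes to its cheapest open site; total = fixed + service.
{North, West}: Z1→North 2, Z2→West 2, Z3→North 9, Z4→West 3, Z5→North 10, Z6→West 2. Service 28; fixed 20; total 48.
{South, West}: Z1→South 2, Z2→West 2, Z3→South 13, Z4→West 3, Z5→South 3, Z6→West 2. Service 25; fixed 24; total 49.
{East, West}: service 28 + fixed 23 = 51
{North, South, East, West}: service 17 + fixed 43 = 60
(All 15 nonempty subsets were checked; North and West is lowest.)

Open North and West; minimum total cost 48.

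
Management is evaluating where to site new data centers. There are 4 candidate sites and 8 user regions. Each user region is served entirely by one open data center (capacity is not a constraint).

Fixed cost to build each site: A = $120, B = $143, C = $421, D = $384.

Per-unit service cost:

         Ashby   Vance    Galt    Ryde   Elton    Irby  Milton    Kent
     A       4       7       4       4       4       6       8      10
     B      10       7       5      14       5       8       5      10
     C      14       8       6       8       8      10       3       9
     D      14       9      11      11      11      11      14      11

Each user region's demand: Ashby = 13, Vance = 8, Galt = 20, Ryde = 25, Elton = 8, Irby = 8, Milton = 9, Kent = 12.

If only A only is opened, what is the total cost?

Total cost: 680

Each user region is assigned to its cheapest site among the open ones.
{A}: Ashby→A 4·13=52, Vance→A 7·8=56, Galt→A 4·20=80, Ryde→A 4·25=100, Elton→A 4·8=32, Irby→A 6·8=48, Milton→A 8·9=72, Kent→A 10·12=120. Service 560; fixed 120; total 680.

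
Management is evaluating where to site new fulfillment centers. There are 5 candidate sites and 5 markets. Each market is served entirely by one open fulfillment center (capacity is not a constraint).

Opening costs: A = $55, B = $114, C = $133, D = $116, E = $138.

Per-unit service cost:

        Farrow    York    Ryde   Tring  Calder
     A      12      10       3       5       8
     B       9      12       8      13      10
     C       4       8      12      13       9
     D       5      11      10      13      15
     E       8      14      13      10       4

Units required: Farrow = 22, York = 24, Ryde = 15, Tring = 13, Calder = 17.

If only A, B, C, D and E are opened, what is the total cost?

Total cost: 1014

Each market is assigned to its cheapest site among the open ones.
{A, B, C, D, E}: Farrow→C 4·22=88, York→C 8·24=192, Ryde→A 3·15=45, Tring→A 5·13=65, Calder→E 4·17=68. Service 458; fixed 556; total 1014.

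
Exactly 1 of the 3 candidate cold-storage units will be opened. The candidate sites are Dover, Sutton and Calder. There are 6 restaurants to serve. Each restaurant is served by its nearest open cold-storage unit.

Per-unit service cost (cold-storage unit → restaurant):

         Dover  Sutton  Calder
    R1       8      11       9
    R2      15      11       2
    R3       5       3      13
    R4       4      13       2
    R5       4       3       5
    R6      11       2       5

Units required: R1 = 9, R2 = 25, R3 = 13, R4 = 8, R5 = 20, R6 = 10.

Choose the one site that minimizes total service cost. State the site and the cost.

Choose Calder only; total service cost 466.

With exactly 1 open, each restaurant uses its cheapest among the chosen.
{Calder}: R1→Calder 9·9=81, R2→Calder 2·25=50, R3→Calder 13·13=169, R4→Calder 2·8=16, R5→Calder 5·20=100, R6→Calder 5·10=50. Service cost 466.
{Sutton}: service cost 597
{Dover}: service cost 734
Among all 3 size-1 choices, {Calder} is lowest.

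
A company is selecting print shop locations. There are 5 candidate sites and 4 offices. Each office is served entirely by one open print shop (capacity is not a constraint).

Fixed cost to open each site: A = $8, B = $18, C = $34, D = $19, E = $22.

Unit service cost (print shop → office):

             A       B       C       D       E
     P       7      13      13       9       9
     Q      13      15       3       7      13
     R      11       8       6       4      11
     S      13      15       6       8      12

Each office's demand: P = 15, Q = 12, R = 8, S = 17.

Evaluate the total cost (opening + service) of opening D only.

Each office is assigned to its cheapest site among the open ones.
{D}: P→D 9·15=135, Q→D 7·12=84, R→D 4·8=32, S→D 8·17=136. Service 387; fixed 19; total 406.

Total cost: 406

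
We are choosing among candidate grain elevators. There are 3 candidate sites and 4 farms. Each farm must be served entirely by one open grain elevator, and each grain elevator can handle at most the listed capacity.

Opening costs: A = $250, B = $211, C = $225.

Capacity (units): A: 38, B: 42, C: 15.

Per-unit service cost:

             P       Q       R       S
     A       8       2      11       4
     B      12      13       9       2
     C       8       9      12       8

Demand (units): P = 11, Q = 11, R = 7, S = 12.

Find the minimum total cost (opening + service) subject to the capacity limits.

Minimum total cost: 573

Open {B}: P→B 12·11=132, Q→B 13·11=143, R→B 9·7=63, S→B 2·12=24.
Loads: B carries 41/42. Service 362; fixed 211; total 573.
Next best feasible plan costs 658.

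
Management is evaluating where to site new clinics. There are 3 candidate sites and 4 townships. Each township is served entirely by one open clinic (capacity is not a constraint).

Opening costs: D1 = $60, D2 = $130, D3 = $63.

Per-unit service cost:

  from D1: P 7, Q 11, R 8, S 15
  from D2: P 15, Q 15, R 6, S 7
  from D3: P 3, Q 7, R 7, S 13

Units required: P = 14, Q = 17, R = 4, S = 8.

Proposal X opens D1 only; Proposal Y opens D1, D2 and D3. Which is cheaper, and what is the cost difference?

Proposal Y is cheaper by 3.

Proposal X: {D1}: P→D1 7·14=98, Q→D1 11·17=187, R→D1 8·4=32, S→D1 15·8=120. Service 437; fixed 60; total 497.
Proposal Y: {D1, D2, D3}: P→D3 3·14=42, Q→D3 7·17=119, R→D2 6·4=24, S→D2 7·8=56. Service 241; fixed 253; total 494.
Difference: |497 − 494| = 3.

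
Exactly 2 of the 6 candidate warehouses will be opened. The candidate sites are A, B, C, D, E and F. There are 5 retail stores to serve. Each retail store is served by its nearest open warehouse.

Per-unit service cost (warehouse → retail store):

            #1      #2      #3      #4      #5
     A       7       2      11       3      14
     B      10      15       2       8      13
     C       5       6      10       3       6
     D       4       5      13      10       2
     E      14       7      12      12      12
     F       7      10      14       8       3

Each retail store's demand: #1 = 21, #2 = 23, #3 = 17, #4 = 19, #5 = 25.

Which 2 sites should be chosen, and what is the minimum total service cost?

Choose A and D; total service cost 424.

With exactly 2 open, each retail store uses its cheapest among the chosen.
{A, D}: #1→D 4·21=84, #2→A 2·23=46, #3→A 11·17=187, #4→A 3·19=57, #5→D 2·25=50. Service cost 424.
{B, D}: service cost 435
{C, D}: service cost 476
Among all 15 size-2 choices, {A, D} is lowest.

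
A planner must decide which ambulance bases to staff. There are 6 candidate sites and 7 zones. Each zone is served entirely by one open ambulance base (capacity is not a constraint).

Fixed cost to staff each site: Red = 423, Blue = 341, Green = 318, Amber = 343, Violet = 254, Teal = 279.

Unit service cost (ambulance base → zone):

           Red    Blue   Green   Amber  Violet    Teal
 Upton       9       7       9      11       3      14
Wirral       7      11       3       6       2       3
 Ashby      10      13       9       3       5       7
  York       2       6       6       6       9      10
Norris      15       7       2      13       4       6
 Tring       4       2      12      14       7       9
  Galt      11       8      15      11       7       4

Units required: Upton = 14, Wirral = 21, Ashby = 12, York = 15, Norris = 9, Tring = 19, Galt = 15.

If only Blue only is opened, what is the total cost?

Total cost: 1137

Each zone is assigned to its cheapest site among the open ones.
{Blue}: Upton→Blue 7·14=98, Wirral→Blue 11·21=231, Ashby→Blue 13·12=156, York→Blue 6·15=90, Norris→Blue 7·9=63, Tring→Blue 2·19=38, Galt→Blue 8·15=120. Service 796; fixed 341; total 1137.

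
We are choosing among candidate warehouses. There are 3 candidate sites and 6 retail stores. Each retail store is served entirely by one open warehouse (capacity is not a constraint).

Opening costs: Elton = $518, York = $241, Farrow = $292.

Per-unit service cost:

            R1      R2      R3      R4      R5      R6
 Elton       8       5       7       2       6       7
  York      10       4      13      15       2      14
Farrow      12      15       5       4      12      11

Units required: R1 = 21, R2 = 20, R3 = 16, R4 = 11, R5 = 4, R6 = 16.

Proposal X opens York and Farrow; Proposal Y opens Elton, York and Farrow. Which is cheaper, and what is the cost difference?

Proposal X is cheaper by 390.

Proposal X: {York, Farrow}: R1→York 10·21=210, R2→York 4·20=80, R3→Farrow 5·16=80, R4→Farrow 4·11=44, R5→York 2·4=8, R6→Farrow 11·16=176. Service 598; fixed 533; total 1131.
Proposal Y: {Elton, York, Farrow}: R1→Elton 8·21=168, R2→York 4·20=80, R3→Farrow 5·16=80, R4→Elton 2·11=22, R5→York 2·4=8, R6→Elton 7·16=112. Service 470; fixed 1051; total 1521.
Difference: |1131 − 1521| = 390.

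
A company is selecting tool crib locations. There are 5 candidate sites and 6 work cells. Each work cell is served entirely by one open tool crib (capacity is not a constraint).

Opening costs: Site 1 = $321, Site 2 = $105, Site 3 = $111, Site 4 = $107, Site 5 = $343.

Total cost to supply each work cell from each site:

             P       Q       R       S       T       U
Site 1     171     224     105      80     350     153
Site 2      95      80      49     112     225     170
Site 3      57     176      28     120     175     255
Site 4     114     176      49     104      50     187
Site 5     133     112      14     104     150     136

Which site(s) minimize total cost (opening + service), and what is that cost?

Open Site 2 and Site 4; minimum total cost 760.

For any fixed open set, each work cell goes to its cheapest open site; total = fixed + service.
{Site 2, Site 4}: P→Site 2 95, Q→Site 2 80, R→Site 2 49, S→Site 4 104, T→Site 4 50, U→Site 2 170. Service 548; fixed 212; total 760.
{Site 4}: service 680 + fixed 107 = 787
{Site 2, Site 3, Site 4}: P→Site 3 57, Q→Site 2 80, R→Site 3 28, S→Site 4 104, T→Site 4 50, U→Site 2 170. Service 489; fixed 323; total 812.
{Site 1, Site 2, Site 3, Site 4, Site 5}: P→Site 3 57, Q→Site 2 80, R→Site 5 14, S→Site 1 80, T→Site 4 50, U→Site 5 136. Service 417; fixed 987; total 1404.
No other subset beats 760.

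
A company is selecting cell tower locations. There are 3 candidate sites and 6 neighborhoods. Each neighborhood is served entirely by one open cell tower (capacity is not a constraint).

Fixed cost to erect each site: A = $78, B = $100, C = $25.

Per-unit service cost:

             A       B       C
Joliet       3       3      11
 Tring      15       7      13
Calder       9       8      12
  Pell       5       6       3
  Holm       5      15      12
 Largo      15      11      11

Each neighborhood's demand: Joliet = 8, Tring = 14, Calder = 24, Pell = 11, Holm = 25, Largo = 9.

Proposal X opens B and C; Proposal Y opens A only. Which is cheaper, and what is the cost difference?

Proposal X: {B, C}: Joliet→B 3·8=24, Tring→B 7·14=98, Calder→B 8·24=192, Pell→C 3·11=33, Holm→C 12·25=300, Largo→B 11·9=99. Service 746; fixed 125; total 871.
Proposal Y: {A}: Joliet→A 3·8=24, Tring→A 15·14=210, Calder→A 9·24=216, Pell→A 5·11=55, Holm→A 5·25=125, Largo→A 15·9=135. Service 765; fixed 78; total 843.
Difference: |871 − 843| = 28.

Proposal Y is cheaper by 28.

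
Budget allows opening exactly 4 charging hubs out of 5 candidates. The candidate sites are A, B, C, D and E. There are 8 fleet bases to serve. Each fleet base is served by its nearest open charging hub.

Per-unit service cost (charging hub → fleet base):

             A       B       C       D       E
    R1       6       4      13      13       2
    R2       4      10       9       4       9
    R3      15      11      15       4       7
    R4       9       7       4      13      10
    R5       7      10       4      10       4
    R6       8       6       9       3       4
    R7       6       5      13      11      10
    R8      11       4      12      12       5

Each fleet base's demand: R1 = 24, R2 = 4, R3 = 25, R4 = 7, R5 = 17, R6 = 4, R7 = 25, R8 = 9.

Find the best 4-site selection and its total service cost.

With exactly 4 open, each fleet base uses its cheapest among the chosen.
{B, C, D, E}: R1→E 2·24=48, R2→D 4·4=16, R3→D 4·25=100, R4→C 4·7=28, R5→C 4·17=68, R6→D 3·4=12, R7→B 5·25=125, R8→B 4·9=36. Service cost 433.
{A, B, D, E}: service cost 454
{A, C, D, E}: service cost 467
Among all 5 size-4 choices, {B, C, D, E} is lowest.

Choose B, C, D and E; total service cost 433.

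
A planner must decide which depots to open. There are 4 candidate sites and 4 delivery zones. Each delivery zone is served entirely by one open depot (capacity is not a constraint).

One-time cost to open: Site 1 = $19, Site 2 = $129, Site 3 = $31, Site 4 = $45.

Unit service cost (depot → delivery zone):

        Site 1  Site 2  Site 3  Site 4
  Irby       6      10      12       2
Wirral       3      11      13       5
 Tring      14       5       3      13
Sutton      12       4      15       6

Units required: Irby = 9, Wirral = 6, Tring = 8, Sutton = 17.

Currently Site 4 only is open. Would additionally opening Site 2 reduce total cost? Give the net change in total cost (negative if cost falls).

Current service cost with {Site 4}: 254.
Adding Site 2: each delivery zone re-picks its cheapest; new service cost 156, saving 98.
Extra fixed cost: 129. Net change = 129 − 98 = 31.
(Totals: 299 → 330.)

No — net change +31 (cost rises by 31).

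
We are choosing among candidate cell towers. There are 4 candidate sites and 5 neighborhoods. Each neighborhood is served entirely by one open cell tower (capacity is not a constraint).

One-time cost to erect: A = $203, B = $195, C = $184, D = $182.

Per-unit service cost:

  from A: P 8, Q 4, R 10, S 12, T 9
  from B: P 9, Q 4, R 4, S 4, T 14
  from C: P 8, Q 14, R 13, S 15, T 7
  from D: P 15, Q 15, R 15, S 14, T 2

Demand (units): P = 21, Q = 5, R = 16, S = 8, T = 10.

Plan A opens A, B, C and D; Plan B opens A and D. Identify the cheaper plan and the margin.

Plan B is cheaper by 219.

Plan A: {A, B, C, D}: P→A 8·21=168, Q→A 4·5=20, R→B 4·16=64, S→B 4·8=32, T→D 2·10=20. Service 304; fixed 764; total 1068.
Plan B: {A, D}: P→A 8·21=168, Q→A 4·5=20, R→A 10·16=160, S→A 12·8=96, T→D 2·10=20. Service 464; fixed 385; total 849.
Difference: |1068 − 849| = 219.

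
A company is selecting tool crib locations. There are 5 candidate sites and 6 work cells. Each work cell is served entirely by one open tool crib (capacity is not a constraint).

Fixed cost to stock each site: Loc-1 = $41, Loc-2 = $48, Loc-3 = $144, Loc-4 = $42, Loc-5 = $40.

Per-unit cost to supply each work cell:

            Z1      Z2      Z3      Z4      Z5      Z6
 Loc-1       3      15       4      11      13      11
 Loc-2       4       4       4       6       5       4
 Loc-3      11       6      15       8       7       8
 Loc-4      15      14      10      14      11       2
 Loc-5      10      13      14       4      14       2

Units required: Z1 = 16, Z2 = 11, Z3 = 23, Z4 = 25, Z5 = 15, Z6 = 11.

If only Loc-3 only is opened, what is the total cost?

Each work cell is assigned to its cheapest site among the open ones.
{Loc-3}: Z1→Loc-3 11·16=176, Z2→Loc-3 6·11=66, Z3→Loc-3 15·23=345, Z4→Loc-3 8·25=200, Z5→Loc-3 7·15=105, Z6→Loc-3 8·11=88. Service 980; fixed 144; total 1124.

Total cost: 1124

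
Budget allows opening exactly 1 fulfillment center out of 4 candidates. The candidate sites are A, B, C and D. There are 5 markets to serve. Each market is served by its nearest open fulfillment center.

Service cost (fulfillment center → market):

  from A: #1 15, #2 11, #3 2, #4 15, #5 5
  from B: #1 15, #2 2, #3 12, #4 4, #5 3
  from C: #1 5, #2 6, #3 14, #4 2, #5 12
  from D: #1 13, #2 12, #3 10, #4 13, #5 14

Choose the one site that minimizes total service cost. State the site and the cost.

Choose B only; total service cost 36.

With exactly 1 open, each market uses its cheapest among the chosen.
{B}: #1→B 15, #2→B 2, #3→B 12, #4→B 4, #5→B 3. Service cost 36.
{C}: service cost 39
{A}: service cost 48
Among all 4 size-1 choices, {B} is lowest.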